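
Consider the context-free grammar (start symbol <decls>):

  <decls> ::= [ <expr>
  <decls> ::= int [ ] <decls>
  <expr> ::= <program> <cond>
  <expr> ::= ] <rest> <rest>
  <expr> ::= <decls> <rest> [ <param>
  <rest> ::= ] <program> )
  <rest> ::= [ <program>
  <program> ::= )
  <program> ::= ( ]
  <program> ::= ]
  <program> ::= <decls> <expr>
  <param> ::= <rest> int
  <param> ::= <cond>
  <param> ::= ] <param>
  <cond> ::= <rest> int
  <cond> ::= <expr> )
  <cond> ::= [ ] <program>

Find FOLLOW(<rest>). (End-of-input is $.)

In <expr> ::= ] <rest> <rest>: add FIRST(<rest>) = { [, ] }.
In <expr> ::= ] <rest> <rest>: <rest> is at the end, add FOLLOW(<expr>) = { $, (, ), [, ], int }.
In <expr> ::= <decls> <rest> [ <param>: add FIRST([ <param>) = { [ }.
In <param> ::= <rest> int: add FIRST(int) = { int }.
In <cond> ::= <rest> int: add FIRST(int) = { int }.
Union: FOLLOW(<rest>) = { $, (, ), [, ], int }.

{ $, (, ), [, ], int }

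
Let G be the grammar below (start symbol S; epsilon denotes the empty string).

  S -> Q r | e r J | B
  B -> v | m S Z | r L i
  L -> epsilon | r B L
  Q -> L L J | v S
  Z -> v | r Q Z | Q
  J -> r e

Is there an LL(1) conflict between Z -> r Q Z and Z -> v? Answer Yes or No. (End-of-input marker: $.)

FIRST(r Q Z) = { r } and FIRST(v) = { v }.
The FIRST sets are disjoint and neither alternative is nullable — no conflict.

No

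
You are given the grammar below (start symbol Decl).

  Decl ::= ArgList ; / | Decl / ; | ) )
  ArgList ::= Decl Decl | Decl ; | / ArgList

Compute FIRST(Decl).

{ ), / }

From Decl ::= ArgList ; /: add FIRST(ArgList) = { ), / }.
From Decl ::= Decl / ;: add FIRST(Decl) = { ), / }.
Decl ::= ) ) contributes {)}.
Union: FIRST(Decl) = { ), / }.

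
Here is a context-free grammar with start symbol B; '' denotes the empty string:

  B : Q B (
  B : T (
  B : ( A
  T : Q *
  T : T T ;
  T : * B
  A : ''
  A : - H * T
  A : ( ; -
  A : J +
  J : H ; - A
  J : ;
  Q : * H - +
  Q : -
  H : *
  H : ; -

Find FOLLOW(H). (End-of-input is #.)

{ *, -, ; }

In A : - H * T: add FIRST(* T) = { * }.
In J : H ; - A: add FIRST(; - A) = { ; }.
In Q : * H - +: add FIRST(- +) = { - }.
Union: FOLLOW(H) = { *, -, ; }.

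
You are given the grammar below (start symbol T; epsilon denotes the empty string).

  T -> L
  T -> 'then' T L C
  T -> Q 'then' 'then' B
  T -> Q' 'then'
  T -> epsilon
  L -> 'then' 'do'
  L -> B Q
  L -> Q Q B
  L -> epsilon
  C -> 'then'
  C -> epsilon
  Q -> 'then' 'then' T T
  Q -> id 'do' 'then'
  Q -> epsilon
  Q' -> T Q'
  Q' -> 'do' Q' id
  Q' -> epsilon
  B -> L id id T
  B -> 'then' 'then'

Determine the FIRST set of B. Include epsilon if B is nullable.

{ 'then', id }

From B -> L id id T: L nullable, take FIRST(L) ∪ {id} = { 'then', id }.
B -> 'then' 'then' contributes {'then'}.
Union: FIRST(B) = { 'then', id }.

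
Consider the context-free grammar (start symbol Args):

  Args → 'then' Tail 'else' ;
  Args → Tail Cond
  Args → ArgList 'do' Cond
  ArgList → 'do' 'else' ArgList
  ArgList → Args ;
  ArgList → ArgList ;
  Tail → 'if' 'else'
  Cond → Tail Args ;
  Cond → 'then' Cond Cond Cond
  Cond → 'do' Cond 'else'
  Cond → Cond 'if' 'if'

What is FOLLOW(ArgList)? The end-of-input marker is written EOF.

{ 'do', ; }

In Args → ArgList 'do' Cond: add FIRST('do' Cond) = { 'do' }.
In ArgList → 'do' 'else' ArgList: ArgList is at the end, add FOLLOW(ArgList) = { 'do', ; }.
In ArgList → ArgList ;: add FIRST(;) = { ; }.
Union: FOLLOW(ArgList) = { 'do', ; }.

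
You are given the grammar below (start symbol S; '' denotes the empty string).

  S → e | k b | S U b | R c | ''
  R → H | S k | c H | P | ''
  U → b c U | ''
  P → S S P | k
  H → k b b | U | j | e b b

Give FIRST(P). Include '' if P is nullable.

{ b, c, e, j, k }

From P → S S P: S, S nullable, take FIRST(S) ∪ FIRST(S) ∪ FIRST(P) = { b, c, e, j, k }.
P → k contributes {k}.
Union: FIRST(P) = { b, c, e, j, k }.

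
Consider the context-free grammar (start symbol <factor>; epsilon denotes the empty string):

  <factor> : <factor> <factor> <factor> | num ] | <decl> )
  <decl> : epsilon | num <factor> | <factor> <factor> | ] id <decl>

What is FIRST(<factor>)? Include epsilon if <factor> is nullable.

{ ), ], num }

From <factor> : <factor> <factor> <factor>: add FIRST(<factor>) = { ), ], num }.
<factor> : num ] contributes {num}.
From <factor> : <decl> ): <decl> nullable, take FIRST(<decl>) ∪ {)} = { ), ], num }.
Union: FIRST(<factor>) = { ), ], num }.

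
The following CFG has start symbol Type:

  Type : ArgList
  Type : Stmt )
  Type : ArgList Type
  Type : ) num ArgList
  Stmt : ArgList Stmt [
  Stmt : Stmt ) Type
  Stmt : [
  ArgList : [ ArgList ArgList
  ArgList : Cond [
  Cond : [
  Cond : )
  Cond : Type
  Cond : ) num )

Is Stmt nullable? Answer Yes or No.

No nonterminal in this grammar is nullable.
No production of Stmt has an RHS whose symbols are all nullable, so Stmt is not nullable.

No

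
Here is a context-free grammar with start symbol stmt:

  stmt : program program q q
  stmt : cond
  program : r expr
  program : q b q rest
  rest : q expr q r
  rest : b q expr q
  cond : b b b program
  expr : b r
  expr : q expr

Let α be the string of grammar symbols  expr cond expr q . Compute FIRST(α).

{ b, q }

Add FIRST(expr) = { b, q }; expr is not nullable, stop.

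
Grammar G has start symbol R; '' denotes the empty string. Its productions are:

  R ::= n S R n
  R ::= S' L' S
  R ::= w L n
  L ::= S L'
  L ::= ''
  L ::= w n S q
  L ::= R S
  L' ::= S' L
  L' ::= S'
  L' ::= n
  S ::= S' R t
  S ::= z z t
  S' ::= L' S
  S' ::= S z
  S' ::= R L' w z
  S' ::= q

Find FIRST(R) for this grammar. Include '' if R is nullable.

{ n, q, w, z }

R ::= n S R n contributes {n}.
From R ::= S' L' S: add FIRST(S') = { n, q, w, z }.
R ::= w L n contributes {w}.
Union: FIRST(R) = { n, q, w, z }.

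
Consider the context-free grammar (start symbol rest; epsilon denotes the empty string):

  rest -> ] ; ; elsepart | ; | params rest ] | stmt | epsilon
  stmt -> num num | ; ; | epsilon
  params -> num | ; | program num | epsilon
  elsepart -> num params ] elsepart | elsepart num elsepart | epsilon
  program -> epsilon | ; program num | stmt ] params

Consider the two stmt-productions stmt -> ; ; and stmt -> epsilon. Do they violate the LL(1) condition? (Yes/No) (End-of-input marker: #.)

No

FIRST(; ;) = { ; } and FIRST(epsilon) = { epsilon }.
The second is nullable but FOLLOW(stmt) = { #, ] } is disjoint from FIRST of the first.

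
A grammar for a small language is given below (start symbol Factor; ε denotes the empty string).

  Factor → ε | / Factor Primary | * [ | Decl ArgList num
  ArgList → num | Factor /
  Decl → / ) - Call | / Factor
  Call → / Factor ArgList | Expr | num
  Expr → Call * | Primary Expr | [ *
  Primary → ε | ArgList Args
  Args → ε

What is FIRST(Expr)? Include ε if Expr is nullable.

{ *, /, [, num }

From Expr → Call *: add FIRST(Call) = { *, /, [, num }.
From Expr → Primary Expr: Primary nullable, take FIRST(Primary) ∪ FIRST(Expr) = { *, /, [, num }.
Expr → [ * contributes {[}.
Union: FIRST(Expr) = { *, /, [, num }.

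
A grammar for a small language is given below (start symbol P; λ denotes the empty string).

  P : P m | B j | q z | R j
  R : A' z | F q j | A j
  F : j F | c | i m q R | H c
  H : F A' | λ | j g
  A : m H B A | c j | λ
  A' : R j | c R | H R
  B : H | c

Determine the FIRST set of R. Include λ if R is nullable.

{ c, i, j, m }

From R : A' z: add FIRST(A') = { c, i, j, m }.
From R : F q j: add FIRST(F) = { c, i, j }.
From R : A j: A nullable, take FIRST(A) ∪ {j} = { c, j, m }.
Union: FIRST(R) = { c, i, j, m }.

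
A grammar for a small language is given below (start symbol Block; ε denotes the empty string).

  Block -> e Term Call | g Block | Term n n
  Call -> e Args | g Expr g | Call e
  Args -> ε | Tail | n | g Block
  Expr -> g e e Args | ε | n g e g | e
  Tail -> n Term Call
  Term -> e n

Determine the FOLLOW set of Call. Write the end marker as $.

In Block -> e Term Call: Call is at the end, add FOLLOW(Block) = { $, e, g }.
In Call -> Call e: add FIRST(e) = { e }.
In Tail -> n Term Call: Call is at the end, add FOLLOW(Tail) = { $, e, g }.
Union: FOLLOW(Call) = { $, e, g }.

{ $, e, g }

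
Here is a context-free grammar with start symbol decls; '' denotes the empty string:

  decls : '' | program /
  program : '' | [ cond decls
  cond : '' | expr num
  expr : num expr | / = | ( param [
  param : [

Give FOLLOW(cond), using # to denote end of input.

{ /, [ }

In program : [ cond decls: add FIRST(decls)\{''} = { /, [ }.
  Since decls is nullable, also add FOLLOW(program) = { / }.
Union: FOLLOW(cond) = { /, [ }.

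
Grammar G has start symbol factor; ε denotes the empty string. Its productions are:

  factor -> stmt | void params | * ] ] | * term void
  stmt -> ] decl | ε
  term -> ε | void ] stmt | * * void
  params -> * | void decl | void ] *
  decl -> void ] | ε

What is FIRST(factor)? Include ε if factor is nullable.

{ *, ], void, ε }

From factor -> stmt: add FIRST(stmt) = { ], ε } (including ε since stmt is nullable).
factor -> void params contributes {void}.
factor -> * ] ] contributes {*}.
factor -> * term void contributes {*}.
Union: FIRST(factor) = { *, ], void, ε }.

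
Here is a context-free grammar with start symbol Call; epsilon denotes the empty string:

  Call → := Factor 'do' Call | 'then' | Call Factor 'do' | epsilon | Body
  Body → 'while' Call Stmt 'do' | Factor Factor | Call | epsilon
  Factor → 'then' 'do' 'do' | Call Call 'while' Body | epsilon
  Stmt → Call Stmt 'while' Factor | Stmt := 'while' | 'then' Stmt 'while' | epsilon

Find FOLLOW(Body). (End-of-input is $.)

In Call → Body: Body is at the end, add FOLLOW(Call) = { $, 'do', 'then', 'while', := }.
In Factor → Call Call 'while' Body: Body is at the end, add FOLLOW(Factor) = { $, 'do', 'then', 'while', := }.
Union: FOLLOW(Body) = { $, 'do', 'then', 'while', := }.

{ $, 'do', 'then', 'while', := }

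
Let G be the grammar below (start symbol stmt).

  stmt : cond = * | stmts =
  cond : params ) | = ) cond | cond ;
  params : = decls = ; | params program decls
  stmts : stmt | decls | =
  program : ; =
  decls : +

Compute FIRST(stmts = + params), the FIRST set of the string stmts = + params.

{ +, = }

Add FIRST(stmts) = { +, = }; stmts is not nullable, stop.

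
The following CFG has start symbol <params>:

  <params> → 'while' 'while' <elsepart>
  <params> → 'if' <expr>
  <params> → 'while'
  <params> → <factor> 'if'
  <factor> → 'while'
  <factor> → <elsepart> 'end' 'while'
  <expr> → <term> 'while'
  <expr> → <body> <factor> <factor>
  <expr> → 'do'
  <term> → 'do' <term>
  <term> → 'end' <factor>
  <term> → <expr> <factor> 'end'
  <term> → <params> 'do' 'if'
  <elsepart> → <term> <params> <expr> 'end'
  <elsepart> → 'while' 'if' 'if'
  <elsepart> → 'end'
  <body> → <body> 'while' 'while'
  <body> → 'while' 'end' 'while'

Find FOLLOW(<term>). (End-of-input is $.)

{ 'do', 'end', 'if', 'while' }

In <expr> → <term> 'while': add FIRST('while') = { 'while' }.
In <term> → 'do' <term>: <term> is at the end, add FOLLOW(<term>) = { 'do', 'end', 'if', 'while' }.
In <elsepart> → <term> <params> <expr> 'end': add FIRST(<params> <expr> 'end') = { 'do', 'end', 'if', 'while' }.
Union: FOLLOW(<term>) = { 'do', 'end', 'if', 'while' }.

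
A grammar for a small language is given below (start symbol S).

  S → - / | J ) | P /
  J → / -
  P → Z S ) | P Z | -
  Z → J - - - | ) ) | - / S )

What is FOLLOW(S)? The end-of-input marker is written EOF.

S is the start symbol, so EOF ∈ FOLLOW(S).
In P → Z S ): add FIRST()) = { ) }.
In Z → - / S ): add FIRST()) = { ) }.
Union: FOLLOW(S) = { EOF, ) }.

{ EOF, ) }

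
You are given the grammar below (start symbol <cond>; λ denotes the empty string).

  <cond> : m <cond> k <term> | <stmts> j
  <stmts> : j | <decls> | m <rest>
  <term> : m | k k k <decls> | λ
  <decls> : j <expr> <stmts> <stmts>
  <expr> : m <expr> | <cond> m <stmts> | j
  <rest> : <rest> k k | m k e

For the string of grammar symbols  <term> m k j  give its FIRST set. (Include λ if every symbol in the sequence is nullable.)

Add FIRST(<term>)\{λ} = { k, m }; <term> is nullable, continue.
m is a terminal; add {m} and stop.

{ k, m }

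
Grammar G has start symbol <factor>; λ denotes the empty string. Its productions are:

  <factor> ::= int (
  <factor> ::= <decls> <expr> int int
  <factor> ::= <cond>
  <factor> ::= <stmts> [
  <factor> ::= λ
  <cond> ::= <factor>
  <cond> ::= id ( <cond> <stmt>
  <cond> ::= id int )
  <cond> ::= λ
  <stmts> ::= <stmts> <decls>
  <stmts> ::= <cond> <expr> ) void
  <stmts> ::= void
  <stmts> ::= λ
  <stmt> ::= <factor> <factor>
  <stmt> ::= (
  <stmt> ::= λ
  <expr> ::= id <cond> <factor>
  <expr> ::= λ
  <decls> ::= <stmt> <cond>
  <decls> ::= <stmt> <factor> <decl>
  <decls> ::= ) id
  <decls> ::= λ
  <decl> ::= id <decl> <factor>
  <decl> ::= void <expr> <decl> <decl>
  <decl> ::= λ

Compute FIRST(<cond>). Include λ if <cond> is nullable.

{ (, ), [, id, int, void, λ }

From <cond> ::= <factor>: add FIRST(<factor>) = { (, ), [, id, int, void, λ } (including λ since <factor> is nullable).
<cond> ::= id ( <cond> <stmt> contributes {id}.
<cond> ::= id int ) contributes {id}.
<cond> ::= λ contributes λ.
Union: FIRST(<cond>) = { (, ), [, id, int, void, λ }.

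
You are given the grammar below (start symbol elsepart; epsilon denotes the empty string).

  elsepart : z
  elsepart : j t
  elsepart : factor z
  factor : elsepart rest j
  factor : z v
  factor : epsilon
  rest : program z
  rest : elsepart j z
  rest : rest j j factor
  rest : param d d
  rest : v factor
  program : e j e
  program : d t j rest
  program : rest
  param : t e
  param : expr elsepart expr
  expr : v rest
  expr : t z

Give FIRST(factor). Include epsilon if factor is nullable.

From factor : elsepart rest j: add FIRST(elsepart) = { j, z }.
factor : z v contributes {z}.
factor : epsilon contributes epsilon.
Union: FIRST(factor) = { j, z, epsilon }.

{ j, z, epsilon }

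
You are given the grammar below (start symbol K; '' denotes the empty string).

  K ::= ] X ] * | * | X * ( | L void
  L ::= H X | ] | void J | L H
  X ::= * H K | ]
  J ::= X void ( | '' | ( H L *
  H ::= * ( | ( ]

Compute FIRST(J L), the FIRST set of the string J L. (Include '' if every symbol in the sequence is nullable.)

{ (, *, ], void }

Add FIRST(J)\{''} = { (, *, ] }; J is nullable, continue.
Add FIRST(L) = { (, *, ], void }; L is not nullable, stop.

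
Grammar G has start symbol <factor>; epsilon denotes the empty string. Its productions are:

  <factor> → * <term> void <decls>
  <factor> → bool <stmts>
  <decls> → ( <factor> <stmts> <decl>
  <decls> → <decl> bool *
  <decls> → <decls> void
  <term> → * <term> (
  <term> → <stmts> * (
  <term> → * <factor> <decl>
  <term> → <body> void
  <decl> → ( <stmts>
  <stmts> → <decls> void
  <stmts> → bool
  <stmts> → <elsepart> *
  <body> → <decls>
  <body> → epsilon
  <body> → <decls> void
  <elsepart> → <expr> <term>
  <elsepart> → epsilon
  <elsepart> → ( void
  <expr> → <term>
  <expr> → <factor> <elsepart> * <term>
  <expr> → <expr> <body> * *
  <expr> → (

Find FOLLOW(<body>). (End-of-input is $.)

{ *, void }

In <term> → <body> void: add FIRST(void) = { void }.
In <expr> → <expr> <body> * *: add FIRST(* *) = { * }.
Union: FOLLOW(<body>) = { *, void }.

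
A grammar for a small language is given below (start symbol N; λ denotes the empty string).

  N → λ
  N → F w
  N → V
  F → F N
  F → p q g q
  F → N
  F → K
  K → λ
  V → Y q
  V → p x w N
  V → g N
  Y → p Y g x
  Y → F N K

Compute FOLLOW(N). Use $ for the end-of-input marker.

N is the start symbol, so $ ∈ FOLLOW(N).
In F → F N: N is at the end, add FOLLOW(F) = { g, p, q, w }.
In F → N: N is at the end, add FOLLOW(F) = { g, p, q, w }.
In V → p x w N: N is at the end, add FOLLOW(V) = { $, g, p, q, w }.
In V → g N: N is at the end, add FOLLOW(V) = { $, g, p, q, w }.
In Y → F N K: add FIRST(K)\{λ} = {  }.
  Since K is nullable, also add FOLLOW(Y) = { g, q }.
Union: FOLLOW(N) = { $, g, p, q, w }.

{ $, g, p, q, w }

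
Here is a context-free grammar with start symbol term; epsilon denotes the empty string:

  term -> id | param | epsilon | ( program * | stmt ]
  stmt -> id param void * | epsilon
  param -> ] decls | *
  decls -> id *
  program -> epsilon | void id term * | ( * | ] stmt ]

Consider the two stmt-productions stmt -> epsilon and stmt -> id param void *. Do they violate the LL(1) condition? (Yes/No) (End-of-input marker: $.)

No

FIRST(epsilon) = { epsilon } and FIRST(id param void *) = { id }.
The first is nullable but FOLLOW(stmt) = { ] } is disjoint from FIRST of the second.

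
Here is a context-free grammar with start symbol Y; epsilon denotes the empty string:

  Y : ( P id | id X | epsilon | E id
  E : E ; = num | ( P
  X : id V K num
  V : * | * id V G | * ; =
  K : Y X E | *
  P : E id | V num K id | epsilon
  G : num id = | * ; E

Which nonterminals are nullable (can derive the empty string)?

{ P, Y }

Directly nullable (have an epsilon-production): Y, P.
No other nonterminal has a production whose RHS symbols are all nullable.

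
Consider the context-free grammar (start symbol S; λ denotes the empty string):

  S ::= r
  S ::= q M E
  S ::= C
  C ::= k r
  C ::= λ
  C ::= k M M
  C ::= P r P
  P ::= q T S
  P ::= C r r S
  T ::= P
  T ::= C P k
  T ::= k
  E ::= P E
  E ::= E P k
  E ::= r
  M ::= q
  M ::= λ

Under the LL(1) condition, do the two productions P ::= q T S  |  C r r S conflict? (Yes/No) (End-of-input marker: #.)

FIRST(q T S) = { q } and FIRST(C r r S) = { k, q, r }.
Both contain q, so the two alternatives are not disjoint — LL(1) conflict.

Yes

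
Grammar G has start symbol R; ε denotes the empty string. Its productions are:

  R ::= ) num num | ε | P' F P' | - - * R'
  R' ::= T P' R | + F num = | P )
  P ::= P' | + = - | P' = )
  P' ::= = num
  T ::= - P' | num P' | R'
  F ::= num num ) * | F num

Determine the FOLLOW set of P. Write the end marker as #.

{ ) }

In R' ::= P ): add FIRST()) = { ) }.
Union: FOLLOW(P) = { ) }.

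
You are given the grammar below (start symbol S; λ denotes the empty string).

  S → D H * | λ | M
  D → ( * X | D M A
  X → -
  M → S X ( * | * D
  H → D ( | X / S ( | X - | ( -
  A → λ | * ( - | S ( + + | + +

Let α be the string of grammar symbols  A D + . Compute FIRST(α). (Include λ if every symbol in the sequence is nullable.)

Add FIRST(A)\{λ} = { (, *, +, - }; A is nullable, continue.
Add FIRST(D) = { ( }; D is not nullable, stop.

{ (, *, +, - }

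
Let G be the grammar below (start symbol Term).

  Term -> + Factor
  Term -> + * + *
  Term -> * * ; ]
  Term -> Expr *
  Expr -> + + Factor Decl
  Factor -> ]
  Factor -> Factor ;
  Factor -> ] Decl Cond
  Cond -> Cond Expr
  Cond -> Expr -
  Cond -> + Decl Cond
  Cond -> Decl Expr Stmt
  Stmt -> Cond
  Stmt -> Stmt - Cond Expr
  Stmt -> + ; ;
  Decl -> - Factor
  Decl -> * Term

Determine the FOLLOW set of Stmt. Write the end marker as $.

{ $, *, +, -, ; }

In Cond -> Decl Expr Stmt: Stmt is at the end, add FOLLOW(Cond) = { $, *, +, -, ; }.
In Stmt -> Stmt - Cond Expr: add FIRST(- Cond Expr) = { - }.
Union: FOLLOW(Stmt) = { $, *, +, -, ; }.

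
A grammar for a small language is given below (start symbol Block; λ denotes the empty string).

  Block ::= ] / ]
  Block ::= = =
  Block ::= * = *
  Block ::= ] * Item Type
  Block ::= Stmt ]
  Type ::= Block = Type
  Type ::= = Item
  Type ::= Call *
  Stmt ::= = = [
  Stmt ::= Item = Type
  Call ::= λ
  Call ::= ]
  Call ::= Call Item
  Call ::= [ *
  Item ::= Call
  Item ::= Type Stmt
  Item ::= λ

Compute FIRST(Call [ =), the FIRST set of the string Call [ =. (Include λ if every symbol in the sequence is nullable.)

{ *, =, [, ] }

Add FIRST(Call)\{λ} = { *, =, [, ] }; Call is nullable, continue.
[ is a terminal; add {[} and stop.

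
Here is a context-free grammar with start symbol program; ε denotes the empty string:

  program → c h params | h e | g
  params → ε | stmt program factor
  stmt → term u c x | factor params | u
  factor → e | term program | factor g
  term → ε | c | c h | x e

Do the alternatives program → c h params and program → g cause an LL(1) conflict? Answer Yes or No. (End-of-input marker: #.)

FIRST(c h params) = { c } and FIRST(g) = { g }.
The FIRST sets are disjoint and neither alternative is nullable — no conflict.

No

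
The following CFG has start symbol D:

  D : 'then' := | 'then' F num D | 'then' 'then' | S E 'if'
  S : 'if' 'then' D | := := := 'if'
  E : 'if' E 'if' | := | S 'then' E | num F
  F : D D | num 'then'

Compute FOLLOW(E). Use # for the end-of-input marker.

{ 'if' }

In D : S E 'if': add FIRST('if') = { 'if' }.
In E : 'if' E 'if': add FIRST('if') = { 'if' }.
In E : S 'then' E: E is at the end, add FOLLOW(E) = { 'if' }.
Union: FOLLOW(E) = { 'if' }.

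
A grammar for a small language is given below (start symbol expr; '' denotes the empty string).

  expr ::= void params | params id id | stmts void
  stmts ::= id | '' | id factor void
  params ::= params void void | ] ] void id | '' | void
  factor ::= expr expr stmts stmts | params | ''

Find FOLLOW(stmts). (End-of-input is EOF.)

{ id, void }

In expr ::= stmts void: add FIRST(void) = { void }.
In factor ::= expr expr stmts stmts: add FIRST(stmts)\{''} = { id }.
  Since stmts is nullable, also add FOLLOW(factor) = { void }.
In factor ::= expr expr stmts stmts: stmts is at the end, add FOLLOW(factor) = { void }.
Union: FOLLOW(stmts) = { id, void }.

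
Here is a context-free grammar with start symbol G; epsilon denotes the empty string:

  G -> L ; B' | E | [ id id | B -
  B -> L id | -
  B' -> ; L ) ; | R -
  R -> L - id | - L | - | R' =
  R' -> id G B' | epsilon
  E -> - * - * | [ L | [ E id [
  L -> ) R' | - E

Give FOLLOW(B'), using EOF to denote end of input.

In G -> L ; B': B' is at the end, add FOLLOW(G) = { EOF, ), -, ;, =, id }.
In R' -> id G B': B' is at the end, add FOLLOW(R') = { EOF, ), -, ;, =, id }.
Union: FOLLOW(B') = { EOF, ), -, ;, =, id }.

{ EOF, ), -, ;, =, id }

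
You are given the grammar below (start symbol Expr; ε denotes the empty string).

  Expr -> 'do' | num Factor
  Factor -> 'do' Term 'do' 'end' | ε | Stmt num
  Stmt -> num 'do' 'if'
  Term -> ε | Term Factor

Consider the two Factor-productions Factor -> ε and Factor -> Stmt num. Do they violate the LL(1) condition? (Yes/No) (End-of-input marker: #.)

FIRST(ε) = { ε } and FIRST(Stmt num) = { num }.
The first alternative is nullable and FOLLOW(Factor) = { #, 'do', num } shares num with FIRST of the second — conflict.

Yes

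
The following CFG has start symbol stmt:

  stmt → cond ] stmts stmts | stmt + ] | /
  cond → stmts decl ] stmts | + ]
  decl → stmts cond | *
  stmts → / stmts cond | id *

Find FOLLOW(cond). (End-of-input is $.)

{ $, *, +, /, ], id }

In stmt → cond ] stmts stmts: add FIRST(] stmts stmts) = { ] }.
In decl → stmts cond: cond is at the end, add FOLLOW(decl) = { ] }.
In stmts → / stmts cond: cond is at the end, add FOLLOW(stmts) = { $, *, +, /, ], id }.
Union: FOLLOW(cond) = { $, *, +, /, ], id }.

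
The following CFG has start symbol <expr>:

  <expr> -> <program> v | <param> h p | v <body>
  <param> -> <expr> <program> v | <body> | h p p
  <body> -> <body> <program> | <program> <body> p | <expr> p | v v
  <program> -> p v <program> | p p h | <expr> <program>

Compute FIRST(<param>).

{ h, p, v }

From <param> -> <expr> <program> v: add FIRST(<expr>) = { h, p, v }.
From <param> -> <body>: add FIRST(<body>) = { h, p, v }.
<param> -> h p p contributes {h}.
Union: FIRST(<param>) = { h, p, v }.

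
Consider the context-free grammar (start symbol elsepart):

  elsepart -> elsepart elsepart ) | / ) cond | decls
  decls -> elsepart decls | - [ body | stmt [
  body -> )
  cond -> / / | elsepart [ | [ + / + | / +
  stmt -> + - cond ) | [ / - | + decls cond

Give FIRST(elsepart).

{ +, -, /, [ }

From elsepart -> elsepart elsepart ): add FIRST(elsepart) = { +, -, /, [ }.
elsepart -> / ) cond contributes {/}.
From elsepart -> decls: add FIRST(decls) = { +, -, /, [ }.
Union: FIRST(elsepart) = { +, -, /, [ }.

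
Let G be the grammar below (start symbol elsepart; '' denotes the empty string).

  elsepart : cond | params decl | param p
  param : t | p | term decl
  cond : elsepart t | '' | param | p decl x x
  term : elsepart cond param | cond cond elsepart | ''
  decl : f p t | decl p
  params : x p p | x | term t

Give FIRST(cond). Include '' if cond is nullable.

{ f, p, t, x, '' }

From cond : elsepart t: elsepart nullable, take FIRST(elsepart) ∪ {t} = { f, p, t, x }.
cond : '' contributes ''.
From cond : param: add FIRST(param) = { f, p, t, x }.
cond : p decl x x contributes {p}.
Union: FIRST(cond) = { f, p, t, x, '' }.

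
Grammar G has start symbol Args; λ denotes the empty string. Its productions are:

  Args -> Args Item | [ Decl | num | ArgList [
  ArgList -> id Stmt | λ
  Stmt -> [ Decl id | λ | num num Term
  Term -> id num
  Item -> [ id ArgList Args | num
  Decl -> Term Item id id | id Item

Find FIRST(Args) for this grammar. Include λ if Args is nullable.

From Args -> Args Item: add FIRST(Args) = { [, id, num }.
Args -> [ Decl contributes {[}.
Args -> num contributes {num}.
From Args -> ArgList [: ArgList nullable, take FIRST(ArgList) ∪ {[} = { [, id }.
Union: FIRST(Args) = { [, id, num }.

{ [, id, num }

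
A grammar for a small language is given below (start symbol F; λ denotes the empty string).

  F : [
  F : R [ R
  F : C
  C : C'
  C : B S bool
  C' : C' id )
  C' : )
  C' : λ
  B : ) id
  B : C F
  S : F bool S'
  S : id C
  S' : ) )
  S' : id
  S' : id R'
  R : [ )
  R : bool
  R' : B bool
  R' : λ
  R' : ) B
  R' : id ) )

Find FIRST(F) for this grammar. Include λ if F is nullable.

F : [ contributes {[}.
From F : R [ R: add FIRST(R) = { [, bool }.
From F : C: add FIRST(C) = { ), [, bool, id, λ } (including λ since C is nullable).
Union: FIRST(F) = { ), [, bool, id, λ }.

{ ), [, bool, id, λ }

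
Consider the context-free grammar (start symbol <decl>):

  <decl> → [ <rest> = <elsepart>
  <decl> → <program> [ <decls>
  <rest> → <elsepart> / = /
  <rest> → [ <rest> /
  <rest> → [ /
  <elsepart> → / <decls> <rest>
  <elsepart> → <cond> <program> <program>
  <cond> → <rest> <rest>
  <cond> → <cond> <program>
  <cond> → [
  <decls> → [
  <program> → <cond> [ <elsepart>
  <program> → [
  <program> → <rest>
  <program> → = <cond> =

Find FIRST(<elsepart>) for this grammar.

{ /, [ }

<elsepart> → / <decls> <rest> contributes {/}.
From <elsepart> → <cond> <program> <program>: add FIRST(<cond>) = { /, [ }.
Union: FIRST(<elsepart>) = { /, [ }.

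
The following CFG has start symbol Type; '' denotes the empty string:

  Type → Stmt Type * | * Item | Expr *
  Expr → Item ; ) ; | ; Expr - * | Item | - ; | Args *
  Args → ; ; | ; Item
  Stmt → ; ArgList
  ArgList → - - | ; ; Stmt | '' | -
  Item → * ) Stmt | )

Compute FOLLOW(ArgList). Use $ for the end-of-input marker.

In Stmt → ; ArgList: ArgList is at the end, add FOLLOW(Stmt) = { $, ), *, -, ; }.
Union: FOLLOW(ArgList) = { $, ), *, -, ; }.

{ $, ), *, -, ; }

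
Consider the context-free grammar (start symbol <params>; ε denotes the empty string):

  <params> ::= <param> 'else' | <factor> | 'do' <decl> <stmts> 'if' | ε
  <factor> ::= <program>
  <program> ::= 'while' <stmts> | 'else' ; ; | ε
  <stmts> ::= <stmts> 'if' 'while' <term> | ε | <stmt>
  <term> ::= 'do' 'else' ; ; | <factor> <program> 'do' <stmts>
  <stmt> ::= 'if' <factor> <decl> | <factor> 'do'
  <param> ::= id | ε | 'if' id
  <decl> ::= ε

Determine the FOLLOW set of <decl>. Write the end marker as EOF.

{ EOF, 'do', 'else', 'if', 'while' }

In <params> ::= 'do' <decl> <stmts> 'if': add FIRST(<stmts> 'if') = { 'do', 'else', 'if', 'while' }.
In <stmt> ::= 'if' <factor> <decl>: <decl> is at the end, add FOLLOW(<stmt>) = { EOF, 'do', 'else', 'if', 'while' }.
Union: FOLLOW(<decl>) = { EOF, 'do', 'else', 'if', 'while' }.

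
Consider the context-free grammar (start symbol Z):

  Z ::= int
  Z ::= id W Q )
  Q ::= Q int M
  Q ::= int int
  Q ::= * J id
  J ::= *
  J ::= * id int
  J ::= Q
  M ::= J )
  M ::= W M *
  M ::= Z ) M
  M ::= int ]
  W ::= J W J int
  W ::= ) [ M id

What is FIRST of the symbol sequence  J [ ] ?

{ *, int }

Add FIRST(J) = { *, int }; J is not nullable, stop.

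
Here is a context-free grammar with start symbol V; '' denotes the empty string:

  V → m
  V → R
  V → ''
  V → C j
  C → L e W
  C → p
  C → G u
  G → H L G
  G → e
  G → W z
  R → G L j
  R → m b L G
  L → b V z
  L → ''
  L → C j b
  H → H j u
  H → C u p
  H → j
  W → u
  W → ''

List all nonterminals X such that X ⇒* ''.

{ L, V, W }

Directly nullable (have an ''-production): V, L, W.
No other nonterminal has a production whose RHS symbols are all nullable.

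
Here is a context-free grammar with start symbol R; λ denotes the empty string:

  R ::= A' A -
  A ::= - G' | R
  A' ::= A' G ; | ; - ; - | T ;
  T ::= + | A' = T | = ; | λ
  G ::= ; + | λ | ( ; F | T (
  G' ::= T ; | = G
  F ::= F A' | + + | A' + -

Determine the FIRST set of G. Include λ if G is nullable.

{ (, +, ;, =, λ }

G ::= ; + contributes {;}.
G ::= λ contributes λ.
G ::= ( ; F contributes {(}.
From G ::= T (: T nullable, take FIRST(T) ∪ {(} = { (, +, ;, = }.
Union: FIRST(G) = { (, +, ;, =, λ }.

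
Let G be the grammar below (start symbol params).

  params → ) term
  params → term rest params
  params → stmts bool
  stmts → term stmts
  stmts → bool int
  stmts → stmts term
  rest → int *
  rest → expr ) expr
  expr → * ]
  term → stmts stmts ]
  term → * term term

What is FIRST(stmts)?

From stmts → term stmts: add FIRST(term) = { *, bool }.
stmts → bool int contributes {bool}.
From stmts → stmts term: add FIRST(stmts) = { *, bool }.
Union: FIRST(stmts) = { *, bool }.

{ *, bool }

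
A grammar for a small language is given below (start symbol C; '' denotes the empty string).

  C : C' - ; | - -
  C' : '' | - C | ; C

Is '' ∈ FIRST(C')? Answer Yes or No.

Yes

C' has an ''-production, so C' ⇒ ''.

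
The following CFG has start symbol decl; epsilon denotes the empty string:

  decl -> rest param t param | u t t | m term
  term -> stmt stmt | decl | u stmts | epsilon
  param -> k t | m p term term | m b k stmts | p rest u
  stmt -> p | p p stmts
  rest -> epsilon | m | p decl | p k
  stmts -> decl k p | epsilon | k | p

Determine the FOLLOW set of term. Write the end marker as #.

{ #, k, m, p, t, u }

In decl -> m term: term is at the end, add FOLLOW(decl) = { #, k, m, p, t, u }.
In param -> m p term term: add FIRST(term)\{epsilon} = { k, m, p, u }.
  Since term is nullable, also add FOLLOW(param) = { #, k, m, p, t, u }.
In param -> m p term term: term is at the end, add FOLLOW(param) = { #, k, m, p, t, u }.
Union: FOLLOW(term) = { #, k, m, p, t, u }.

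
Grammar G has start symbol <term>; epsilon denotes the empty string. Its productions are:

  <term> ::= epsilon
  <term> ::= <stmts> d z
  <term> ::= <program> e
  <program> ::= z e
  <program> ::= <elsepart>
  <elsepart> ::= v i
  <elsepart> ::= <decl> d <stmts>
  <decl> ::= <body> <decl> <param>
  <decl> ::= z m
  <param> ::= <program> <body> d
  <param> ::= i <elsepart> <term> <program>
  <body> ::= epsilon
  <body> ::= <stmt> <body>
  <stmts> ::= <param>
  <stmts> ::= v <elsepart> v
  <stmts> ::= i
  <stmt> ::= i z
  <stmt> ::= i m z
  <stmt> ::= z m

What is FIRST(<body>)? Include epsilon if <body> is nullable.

<body> ::= epsilon contributes epsilon.
From <body> ::= <stmt> <body>: add FIRST(<stmt>) = { i, z }.
Union: FIRST(<body>) = { i, z, epsilon }.

{ i, z, epsilon }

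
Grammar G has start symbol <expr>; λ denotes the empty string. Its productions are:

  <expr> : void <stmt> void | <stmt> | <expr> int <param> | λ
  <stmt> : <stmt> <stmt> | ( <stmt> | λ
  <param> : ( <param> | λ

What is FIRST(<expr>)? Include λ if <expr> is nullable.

{ (, int, void, λ }

<expr> : void <stmt> void contributes {void}.
From <expr> : <stmt>: add FIRST(<stmt>) = { (, λ } (including λ since <stmt> is nullable).
From <expr> : <expr> int <param>: <expr> nullable, take FIRST(<expr>) ∪ {int} = { (, int, void }.
<expr> : λ contributes λ.
Union: FIRST(<expr>) = { (, int, void, λ }.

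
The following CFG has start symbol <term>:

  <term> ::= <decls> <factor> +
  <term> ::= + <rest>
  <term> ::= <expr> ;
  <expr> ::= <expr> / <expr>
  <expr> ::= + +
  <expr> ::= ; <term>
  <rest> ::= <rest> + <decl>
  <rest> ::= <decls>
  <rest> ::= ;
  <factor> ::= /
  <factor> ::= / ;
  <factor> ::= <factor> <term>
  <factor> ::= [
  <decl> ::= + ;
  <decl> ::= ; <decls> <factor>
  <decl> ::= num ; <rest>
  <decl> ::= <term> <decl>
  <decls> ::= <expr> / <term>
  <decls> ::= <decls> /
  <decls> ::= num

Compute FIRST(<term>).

{ +, ;, num }

From <term> ::= <decls> <factor> +: add FIRST(<decls>) = { +, ;, num }.
<term> ::= + <rest> contributes {+}.
From <term> ::= <expr> ;: add FIRST(<expr>) = { +, ; }.
Union: FIRST(<term>) = { +, ;, num }.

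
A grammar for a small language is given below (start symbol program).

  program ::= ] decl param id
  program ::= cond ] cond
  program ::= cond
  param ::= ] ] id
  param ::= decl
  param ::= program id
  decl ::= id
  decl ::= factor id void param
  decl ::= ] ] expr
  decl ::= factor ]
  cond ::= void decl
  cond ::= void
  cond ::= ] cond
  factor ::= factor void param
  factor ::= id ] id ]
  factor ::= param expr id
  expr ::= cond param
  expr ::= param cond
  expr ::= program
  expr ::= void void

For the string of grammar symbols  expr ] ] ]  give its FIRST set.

{ ], id, void }

Add FIRST(expr) = { ], id, void }; expr is not nullable, stop.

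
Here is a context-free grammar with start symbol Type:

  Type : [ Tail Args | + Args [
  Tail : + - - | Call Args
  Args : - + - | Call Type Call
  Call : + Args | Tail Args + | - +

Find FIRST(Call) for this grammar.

Call : + Args contributes {+}.
From Call : Tail Args +: add FIRST(Tail) = { +, - }.
Call : - + contributes {-}.
Union: FIRST(Call) = { +, - }.

{ +, - }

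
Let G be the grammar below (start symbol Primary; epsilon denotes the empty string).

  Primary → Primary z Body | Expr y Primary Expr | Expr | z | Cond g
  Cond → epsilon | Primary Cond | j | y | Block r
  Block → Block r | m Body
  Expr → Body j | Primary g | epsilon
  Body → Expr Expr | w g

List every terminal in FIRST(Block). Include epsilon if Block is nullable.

{ m }

From Block → Block r: add FIRST(Block) = { m }.
Block → m Body contributes {m}.
Union: FIRST(Block) = { m }.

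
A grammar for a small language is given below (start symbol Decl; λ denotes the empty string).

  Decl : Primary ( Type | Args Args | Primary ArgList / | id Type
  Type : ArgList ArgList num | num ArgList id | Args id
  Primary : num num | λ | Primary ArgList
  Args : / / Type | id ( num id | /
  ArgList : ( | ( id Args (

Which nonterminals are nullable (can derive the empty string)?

Directly nullable (have an λ-production): Primary.
No other nonterminal has a production whose RHS symbols are all nullable.

{ Primary }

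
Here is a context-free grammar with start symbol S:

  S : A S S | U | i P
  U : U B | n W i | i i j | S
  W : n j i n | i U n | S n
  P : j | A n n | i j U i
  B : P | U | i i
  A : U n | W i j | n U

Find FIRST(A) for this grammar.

{ i, n }

From A : U n: add FIRST(U) = { i, n }.
From A : W i j: add FIRST(W) = { i, n }.
A : n U contributes {n}.
Union: FIRST(A) = { i, n }.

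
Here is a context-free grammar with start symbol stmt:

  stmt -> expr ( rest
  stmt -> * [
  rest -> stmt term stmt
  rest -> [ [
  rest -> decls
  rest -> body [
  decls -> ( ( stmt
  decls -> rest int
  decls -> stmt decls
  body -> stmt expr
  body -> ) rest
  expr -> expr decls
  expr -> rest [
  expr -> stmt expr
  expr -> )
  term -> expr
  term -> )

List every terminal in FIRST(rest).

{ (, ), *, [ }

From rest -> stmt term stmt: add FIRST(stmt) = { (, ), *, [ }.
rest -> [ [ contributes {[}.
From rest -> decls: add FIRST(decls) = { (, ), *, [ }.
From rest -> body [: add FIRST(body) = { (, ), *, [ }.
Union: FIRST(rest) = { (, ), *, [ }.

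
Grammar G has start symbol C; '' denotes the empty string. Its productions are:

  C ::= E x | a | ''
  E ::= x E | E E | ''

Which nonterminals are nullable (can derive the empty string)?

Directly nullable (have an ''-production): C, E.

{ C, E }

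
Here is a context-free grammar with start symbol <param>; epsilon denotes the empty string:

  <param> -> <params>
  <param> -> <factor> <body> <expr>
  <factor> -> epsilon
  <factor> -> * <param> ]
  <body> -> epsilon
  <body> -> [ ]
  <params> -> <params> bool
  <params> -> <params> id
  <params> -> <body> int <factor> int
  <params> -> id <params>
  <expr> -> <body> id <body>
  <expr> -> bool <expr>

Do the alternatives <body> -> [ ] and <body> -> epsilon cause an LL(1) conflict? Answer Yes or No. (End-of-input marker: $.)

FIRST([ ]) = { [ } and FIRST(epsilon) = { epsilon }.
The second alternative is nullable and FOLLOW(<body>) = { $, [, ], bool, id, int } shares [ with FIRST of the first — conflict.

Yes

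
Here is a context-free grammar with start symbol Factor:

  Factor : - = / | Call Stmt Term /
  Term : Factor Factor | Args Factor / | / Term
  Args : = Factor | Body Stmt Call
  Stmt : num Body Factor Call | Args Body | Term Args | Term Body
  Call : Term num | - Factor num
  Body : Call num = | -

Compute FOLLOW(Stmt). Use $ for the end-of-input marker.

In Factor : Call Stmt Term /: add FIRST(Term /) = { -, /, = }.
In Args : Body Stmt Call: add FIRST(Call) = { -, /, = }.
Union: FOLLOW(Stmt) = { -, /, = }.

{ -, /, = }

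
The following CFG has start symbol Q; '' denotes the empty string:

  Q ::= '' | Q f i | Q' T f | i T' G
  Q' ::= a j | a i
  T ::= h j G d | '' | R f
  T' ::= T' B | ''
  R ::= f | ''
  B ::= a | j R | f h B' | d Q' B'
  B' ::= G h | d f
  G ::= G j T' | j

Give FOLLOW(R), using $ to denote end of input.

{ $, a, d, f, h, j }

In T ::= R f: add FIRST(f) = { f }.
In B ::= j R: R is at the end, add FOLLOW(B) = { $, a, d, f, h, j }.
Union: FOLLOW(R) = { $, a, d, f, h, j }.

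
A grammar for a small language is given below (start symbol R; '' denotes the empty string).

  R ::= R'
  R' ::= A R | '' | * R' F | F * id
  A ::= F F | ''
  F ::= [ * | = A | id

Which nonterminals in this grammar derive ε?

Directly nullable (have an ''-production): R', A.
R ::= R' with every symbol nullable, so R is nullable.
No other nonterminal has a production whose RHS symbols are all nullable.

{ A, R, R' }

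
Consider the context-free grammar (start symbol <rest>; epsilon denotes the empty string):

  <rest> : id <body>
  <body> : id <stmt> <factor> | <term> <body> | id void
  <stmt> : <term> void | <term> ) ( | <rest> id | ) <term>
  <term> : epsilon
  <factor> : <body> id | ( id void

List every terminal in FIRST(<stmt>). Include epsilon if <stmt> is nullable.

From <stmt> : <term> void: <term> nullable, take FIRST(<term>) ∪ {void} = { void }.
From <stmt> : <term> ) (: <term> nullable, take FIRST(<term>) ∪ {)} = { ) }.
From <stmt> : <rest> id: add FIRST(<rest>) = { id }.
<stmt> : ) <term> contributes {)}.
Union: FIRST(<stmt>) = { ), id, void }.

{ ), id, void }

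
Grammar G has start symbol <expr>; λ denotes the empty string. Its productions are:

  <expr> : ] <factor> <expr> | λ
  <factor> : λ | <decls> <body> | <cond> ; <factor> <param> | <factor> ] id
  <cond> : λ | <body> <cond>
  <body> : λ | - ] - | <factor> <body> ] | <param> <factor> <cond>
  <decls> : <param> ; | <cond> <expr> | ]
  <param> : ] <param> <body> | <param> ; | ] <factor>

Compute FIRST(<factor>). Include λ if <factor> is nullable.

<factor> : λ contributes λ.
From <factor> : <decls> <body>: <decls>, <body> nullable, take FIRST(<decls>) ∪ FIRST(<body>) = { -, ;, ] }; also λ since the whole RHS is nullable.
From <factor> : <cond> ; <factor> <param>: <cond> nullable, take FIRST(<cond>) ∪ {;} = { -, ;, ] }.
From <factor> : <factor> ] id: <factor> nullable, take FIRST(<factor>) ∪ {]} = { -, ;, ] }.
Union: FIRST(<factor>) = { -, ;, ], λ }.

{ -, ;, ], λ }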